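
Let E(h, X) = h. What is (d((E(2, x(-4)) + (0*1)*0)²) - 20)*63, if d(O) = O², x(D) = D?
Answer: -252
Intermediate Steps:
(d((E(2, x(-4)) + (0*1)*0)²) - 20)*63 = (((2 + (0*1)*0)²)² - 20)*63 = (((2 + 0*0)²)² - 20)*63 = (((2 + 0)²)² - 20)*63 = ((2²)² - 20)*63 = (4² - 20)*63 = (16 - 20)*63 = -4*63 = -252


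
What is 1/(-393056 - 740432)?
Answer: -1/1133488 ≈ -8.8223e-7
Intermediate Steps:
1/(-393056 - 740432) = 1/(-1133488) = -1/1133488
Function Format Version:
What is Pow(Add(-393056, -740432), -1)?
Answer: Rational(-1, 1133488) ≈ -8.8223e-7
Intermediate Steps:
Pow(Add(-393056, -740432), -1) = Pow(-1133488, -1) = Rational(-1, 1133488)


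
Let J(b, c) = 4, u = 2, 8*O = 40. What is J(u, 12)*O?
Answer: 20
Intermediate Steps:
O = 5 (O = (1/8)*40 = 5)
J(u, 12)*O = 4*5 = 20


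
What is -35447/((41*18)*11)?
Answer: -35447/8118 ≈ -4.3665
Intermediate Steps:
-35447/((41*18)*11) = -35447/(738*11) = -35447/8118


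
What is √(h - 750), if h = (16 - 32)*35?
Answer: I*√1310 ≈ 36.194*I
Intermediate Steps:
h = -560 (h = -16*35 = -560)
√(h - 750) = √(-560 - 750) = √(-1310) = I*√1310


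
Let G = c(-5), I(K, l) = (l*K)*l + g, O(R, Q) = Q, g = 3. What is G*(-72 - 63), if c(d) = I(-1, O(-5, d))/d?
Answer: -594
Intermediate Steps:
I(K, l) = 3 + K*l² (I(K, l) = (l*K)*l + 3 = (K*l)*l + 3 = K*l² + 3 = 3 + K*l²)
c(d) = (3 - d²)/d
G = 22/5 (G = -1*(-5) + 3/(-5) = 5 + 3*(-⅕) = 5 - ⅗ = 22/5 ≈ 4.4000)
G*(-72 - 63) = 22*(-72 - 63)/5 = (22/5)*(-135) = -594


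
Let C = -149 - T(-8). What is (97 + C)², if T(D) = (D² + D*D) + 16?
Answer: 38416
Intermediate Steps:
T(D) = 16 + 2*D² (T(D) = (D² + D²) + 16 = 2*D² + 16 = 16 + 2*D²)
C = -293 (C = -149 - (16 + 2*(-8)²) = -149 - (16 + 2*64) = -149 - (16 + 128) = -149 - 1*144 = -149 - 144 = -293)
(97 + C)² = (97 - 293)² = (-196)² = 38416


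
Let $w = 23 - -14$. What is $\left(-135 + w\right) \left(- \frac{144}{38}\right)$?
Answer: $\frac{7056}{19} \approx 371.37$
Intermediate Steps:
$w = 37$ ($w = 23 + 14 = 37$)
$\left(-135 + w\right) \left(- \frac{144}{38}\right) = \left(-135 + 37\right) \left(- \frac{144}{38}\right) = - 98 \left(\left(-144\right) \frac{1}{38}\right) = \left(-98\right) \left(- \frac{72}{19}\right) = \frac{7056}{19}$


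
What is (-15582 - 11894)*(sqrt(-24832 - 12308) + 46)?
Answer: -1263896 - 54952*I*sqrt(9285) ≈ -1.2639e+6 - 5.2951e+6*I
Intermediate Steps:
(-15582 - 11894)*(sqrt(-24832 - 12308) + 46) = -27476*(sqrt(-37140) + 46) = -27476*(2*I*sqrt(9285) + 46) = -27476*(46 + 2*I*sqrt(9285)) = -1263896 - 54952*I*sqrt(9285)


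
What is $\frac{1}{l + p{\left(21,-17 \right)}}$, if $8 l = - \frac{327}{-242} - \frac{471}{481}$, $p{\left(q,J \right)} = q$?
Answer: $\frac{931216}{19598841} \approx 0.047514$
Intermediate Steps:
$l = \frac{43305}{931216}$ ($l = \frac{- \frac{327}{-242} - \frac{471}{481}}{8} = \frac{\left(-327\right) \left(- \frac{1}{242}\right) - \frac{471}{481}}{8} = \frac{\frac{327}{242} - \frac{471}{481}}{8} = \frac{1}{8} \cdot \frac{43305}{116402} = \frac{43305}{931216} \approx 0.046504$)
$\frac{1}{l + p{\left(21,-17 \right)}} = \frac{1}{\frac{43305}{931216} + 21} = \frac{1}{\frac{19598841}{931216}} = \frac{931216}{19598841}$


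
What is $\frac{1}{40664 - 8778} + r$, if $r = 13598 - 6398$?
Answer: $\frac{229579201}{31886} \approx 7200.0$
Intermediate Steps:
$r = 7200$ ($r = 13598 - 6398 = 7200$)
$\frac{1}{40664 - 8778} + r = \frac{1}{40664 - 8778} + 7200 = \frac{1}{31886} + 7200 = \frac{229579201}{31886}$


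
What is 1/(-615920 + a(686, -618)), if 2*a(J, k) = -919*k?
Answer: -1/331949 ≈ -3.0125e-6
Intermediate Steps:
a(J, k) = -919*k/2 (a(J, k) = (-919*k)/2 = -919*k/2)
1/(-615920 + a(686, -618)) = 1/(-615920 - 919/2*(-618)) = 1/(-615920 + 283971) = 1/(-331949) = -1/331949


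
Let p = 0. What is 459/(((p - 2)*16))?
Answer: -459/32 ≈ -14.344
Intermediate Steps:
459/(((p - 2)*16)) = 459/(((0 - 2)*16)) = 459/((-2*16)) = 459/(-32) = 459*(-1/32) = -459/32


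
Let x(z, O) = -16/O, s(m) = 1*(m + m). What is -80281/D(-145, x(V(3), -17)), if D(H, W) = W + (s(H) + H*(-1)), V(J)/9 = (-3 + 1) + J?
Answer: 1364777/2449 ≈ 557.28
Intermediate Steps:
s(m) = 2*m (s(m) = 1*(2*m) = 2*m)
V(J) = -18 + 9*J (V(J) = 9*((-3 + 1) + J) = 9*(-2 + J) = -18 + 9*J)
D(H, W) = H + W (D(H, W) = W + (2*H + H*(-1)) = W + (2*H - H) = W + H = H + W)
-80281/D(-145, x(V(3), -17)) = -80281/(-145 - 16/(-17)) = -80281/(-145 - 16*(-1/17)) = -80281/(-145 + 16/17) = -80281/(-2449/17) = -80281*(-17/2449) = 1364777/2449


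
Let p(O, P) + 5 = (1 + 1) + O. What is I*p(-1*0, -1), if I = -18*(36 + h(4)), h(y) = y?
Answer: 2160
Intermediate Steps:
p(O, P) = -3 + O (p(O, P) = -5 + ((1 + 1) + O) = -5 + (2 + O) = -3 + O)
I = -720 (I = -18*(36 + 4) = -18*40 = -720)
I*p(-1*0, -1) = -720*(-3 - 1*0) = -720*(-3 + 0) = -720*(-3) = 2160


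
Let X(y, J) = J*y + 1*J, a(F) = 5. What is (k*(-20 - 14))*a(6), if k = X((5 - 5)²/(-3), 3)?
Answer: -510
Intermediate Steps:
X(y, J) = J + J*y (X(y, J) = J*y + J = J + J*y)
k = 3 (k = 3*(1 + (5 - 5)²/(-3)) = 3*(1 + 0²*(-⅓)) = 3*(1 + 0*(-⅓)) = 3*(1 + 0) = 3*1 = 3)
(k*(-20 - 14))*a(6) = (3*(-20 - 14))*5 = (3*(-34))*5 = -102*5 = -510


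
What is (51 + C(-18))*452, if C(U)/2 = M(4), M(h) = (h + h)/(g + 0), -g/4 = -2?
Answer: 23956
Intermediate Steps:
g = 8 (g = -4*(-2) = 8)
M(h) = h/4 (M(h) = (h + h)/(8 + 0) = (2*h)/8 = (2*h)*(⅛) = h/4)
C(U) = 2 (C(U) = 2*((¼)*4) = 2*1 = 2)
(51 + C(-18))*452 = (51 + 2)*452 = 53*452 = 23956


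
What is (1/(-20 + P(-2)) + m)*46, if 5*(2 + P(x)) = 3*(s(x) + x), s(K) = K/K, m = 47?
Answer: 244076/113 ≈ 2160.0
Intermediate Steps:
s(K) = 1
P(x) = -7/5 + 3*x/5 (P(x) = -2 + (3*(1 + x))/5 = -2 + (3 + 3*x)/5 = -2 + (⅗ + 3*x/5) = -7/5 + 3*x/5)
(1/(-20 + P(-2)) + m)*46 = (1/(-20 + (-7/5 + (⅗)*(-2))) + 47)*46 = (1/(-20 + (-7/5 - 6/5)) + 47)*46 = (1/(-20 - 13/5) + 47)*46 = (1/(-113/5) + 47)*46 = (-5/113 + 47)*46 = (5306/113)*46 = 244076/113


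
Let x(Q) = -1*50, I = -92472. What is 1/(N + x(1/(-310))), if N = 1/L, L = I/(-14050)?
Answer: -46236/2304775 ≈ -0.020061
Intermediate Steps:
L = 46236/7025 (L = -92472/(-14050) = -92472*(-1/14050) = 46236/7025 ≈ 6.5816)
N = 7025/46236 (N = 1/(46236/7025) = 7025/46236 ≈ 0.15194)
x(Q) = -50
1/(N + x(1/(-310))) = 1/(7025/46236 - 50) = 1/(-2304775/46236) = -46236/2304775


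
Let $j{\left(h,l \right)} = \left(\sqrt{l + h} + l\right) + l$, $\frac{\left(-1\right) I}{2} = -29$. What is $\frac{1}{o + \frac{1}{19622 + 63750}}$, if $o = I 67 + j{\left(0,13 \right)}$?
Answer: $\frac{27191883265580}{106374557299525233} - \frac{6950890384 \sqrt{13}}{106374557299525233} \approx 0.00025539$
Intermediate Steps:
$I = 58$ ($I = \left(-2\right) \left(-29\right) = 58$)
$j{\left(h,l \right)} = \sqrt{h + l} + 2 l$ ($j{\left(h,l \right)} = \left(\sqrt{h + l} + l\right) + l = \left(l + \sqrt{h + l}\right) + l = \sqrt{h + l} + 2 l$)
$o = 3912 + \sqrt{13}$ ($o = 58 \cdot 67 + \left(\sqrt{0 + 13} + 2 \cdot 13\right) = 3886 + \left(\sqrt{13} + 26\right) = 3886 + \left(26 + \sqrt{13}\right) = 3912 + \sqrt{13} \approx 3915.6$)
$\frac{1}{o + \frac{1}{19622 + 63750}} = \frac{1}{\left(3912 + \sqrt{13}\right) + \frac{1}{19622 + 63750}} = \frac{1}{\left(3912 + \sqrt{13}\right) + \frac{1}{83372}} = \frac{1}{\frac{326151265}{83372} + \sqrt{13}}$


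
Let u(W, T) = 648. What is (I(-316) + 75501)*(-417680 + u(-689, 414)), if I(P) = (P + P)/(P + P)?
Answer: -31486750064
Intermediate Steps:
I(P) = 1 (I(P) = (2*P)/((2*P)) = (2*P)*(1/(2*P)) = 1)
(I(-316) + 75501)*(-417680 + u(-689, 414)) = (1 + 75501)*(-417680 + 648) = 75502*(-417032) = -31486750064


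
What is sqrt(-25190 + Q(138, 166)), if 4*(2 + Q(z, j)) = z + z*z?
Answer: 19*I*sqrt(226)/2 ≈ 142.82*I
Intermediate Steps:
Q(z, j) = -2 + z/4 + z**2/4 (Q(z, j) = -2 + (z + z*z)/4 = -2 + (z + z**2)/4 = -2 + (z/4 + z**2/4) = -2 + z/4 + z**2/4)
sqrt(-25190 + Q(138, 166)) = sqrt(-25190 + (-2 + (1/4)*138 + (1/4)*138**2)) = sqrt(-25190 + (-2 + 69/2 + (1/4)*19044)) = sqrt(-25190 + (-2 + 69/2 + 4761)) = sqrt(-25190 + 9587/2) = sqrt(-40793/2) = 19*I*sqrt(226)/2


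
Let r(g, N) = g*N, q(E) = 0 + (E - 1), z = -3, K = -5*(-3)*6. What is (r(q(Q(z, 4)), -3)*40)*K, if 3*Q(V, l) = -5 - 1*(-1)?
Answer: 25200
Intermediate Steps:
K = 90 (K = 15*6 = 90)
Q(V, l) = -4/3 (Q(V, l) = (-5 - 1*(-1))/3 = (-5 + 1)/3 = (1/3)*(-4) = -4/3)
q(E) = -1 + E (q(E) = 0 + (-1 + E) = -1 + E)
r(g, N) = N*g
(r(q(Q(z, 4)), -3)*40)*K = (-3*(-1 - 4/3)*40)*90 = (-3*(-7/3)*40)*90 = (7*40)*90 = 280*90 = 25200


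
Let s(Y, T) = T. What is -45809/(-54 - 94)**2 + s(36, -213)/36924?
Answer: -141343089/67398608 ≈ -2.0971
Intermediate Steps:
-45809/(-54 - 94)**2 + s(36, -213)/36924 = -45809/(-54 - 94)**2 - 213/36924 = -45809/((-148)**2) - 213*1/36924 = -45809/21904 - 71/12308 = -141343089/67398608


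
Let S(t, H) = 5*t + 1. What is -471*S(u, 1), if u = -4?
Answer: 8949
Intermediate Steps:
S(t, H) = 1 + 5*t
-471*S(u, 1) = -471*(1 + 5*(-4)) = -471*(1 - 20) = -471*(-19) = 8949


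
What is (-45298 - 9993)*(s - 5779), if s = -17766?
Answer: 1301826595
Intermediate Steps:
(-45298 - 9993)*(s - 5779) = (-45298 - 9993)*(-17766 - 5779) = -55291*(-23545) = 1301826595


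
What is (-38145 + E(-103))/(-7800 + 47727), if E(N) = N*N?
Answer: -27536/39927 ≈ -0.68966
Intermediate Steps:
E(N) = N²
(-38145 + E(-103))/(-7800 + 47727) = (-38145 + (-103)²)/(-7800 + 47727) = (-38145 + 10609)/39927 = -27536*1/39927 = -27536/39927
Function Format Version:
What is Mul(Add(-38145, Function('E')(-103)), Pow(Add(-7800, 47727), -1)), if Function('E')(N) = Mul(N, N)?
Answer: Rational(-27536, 39927) ≈ -0.68966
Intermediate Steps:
Function('E')(N) = Pow(N, 2)
Mul(Add(-38145, Function('E')(-103)), Pow(Add(-7800, 47727), -1)) = Mul(Add(-38145, Pow(-103, 2)), Pow(Add(-7800, 47727), -1)) = Mul(Add(-38145, 10609), Pow(39927, -1)) = Mul(-27536, Rational(1, 39927)) = Rational(-27536, 39927)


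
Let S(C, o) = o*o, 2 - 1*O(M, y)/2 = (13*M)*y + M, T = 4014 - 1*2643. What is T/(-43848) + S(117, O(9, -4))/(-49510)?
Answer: -6223726907/361819080 ≈ -17.201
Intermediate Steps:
T = 1371 (T = 4014 - 2643 = 1371)
O(M, y) = 4 - 2*M - 26*M*y (O(M, y) = 4 - 2*((13*M)*y + M) = 4 - 2*(13*M*y + M) = 4 - 2*(M + 13*M*y) = 4 + (-2*M - 26*M*y) = 4 - 2*M - 26*M*y)
S(C, o) = o**2
T/(-43848) + S(117, O(9, -4))/(-49510) = 1371/(-43848) + (4 - 2*9 - 26*9*(-4))**2/(-49510) = 1371*(-1/43848) + (4 - 18 + 936)**2*(-1/49510) = -457/14616 + 922**2*(-1/49510) = -457/14616 + 850084*(-1/49510) = -457/14616 - 425042/24755 = -6223726907/361819080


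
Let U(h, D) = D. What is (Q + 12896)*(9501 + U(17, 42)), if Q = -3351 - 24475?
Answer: -142476990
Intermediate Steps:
Q = -27826
(Q + 12896)*(9501 + U(17, 42)) = (-27826 + 12896)*(9501 + 42) = -14930*9543 = -142476990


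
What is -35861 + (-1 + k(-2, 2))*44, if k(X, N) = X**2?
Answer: -35729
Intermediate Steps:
-35861 + (-1 + k(-2, 2))*44 = -35861 + (-1 + (-2)**2)*44 = -35861 + (-1 + 4)*44 = -35861 + 3*44 = -35861 + 132 = -35729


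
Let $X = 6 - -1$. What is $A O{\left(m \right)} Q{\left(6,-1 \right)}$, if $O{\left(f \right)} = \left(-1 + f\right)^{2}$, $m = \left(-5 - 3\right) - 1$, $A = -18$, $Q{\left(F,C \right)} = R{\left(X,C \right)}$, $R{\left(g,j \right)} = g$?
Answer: $-12600$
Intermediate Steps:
$X = 7$ ($X = 6 + 1 = 7$)
$Q{\left(F,C \right)} = 7$
$m = -9$ ($m = -8 - 1 = -9$)
$A O{\left(m \right)} Q{\left(6,-1 \right)} = - 18 \left(-1 - 9\right)^{2} \cdot 7 = - 18 \left(-10\right)^{2} \cdot 7 = \left(-18\right) 100 \cdot 7 = \left(-1800\right) 7 = -12600$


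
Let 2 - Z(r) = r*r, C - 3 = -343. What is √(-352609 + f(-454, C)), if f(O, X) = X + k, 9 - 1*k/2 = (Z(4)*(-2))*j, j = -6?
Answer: I*√352595 ≈ 593.8*I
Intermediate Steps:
C = -340 (C = 3 - 343 = -340)
Z(r) = 2 - r² (Z(r) = 2 - r*r = 2 - r²)
k = 354 (k = 18 - 2*(2 - 1*4²)*(-2)*(-6) = 18 - 2*(2 - 1*16)*(-2)*(-6) = 18 - 2*(2 - 16)*(-2)*(-6) = 18 - 2*(-14*(-2))*(-6) = 18 - 56*(-6) = 18 - 2*(-168) = 18 + 336 = 354)
f(O, X) = 354 + X (f(O, X) = X + 354 = 354 + X)
√(-352609 + f(-454, C)) = √(-352609 + (354 - 340)) = √(-352609 + 14) = √(-352595) = I*√352595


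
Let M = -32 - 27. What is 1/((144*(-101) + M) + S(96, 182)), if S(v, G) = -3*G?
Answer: -1/15149 ≈ -6.6011e-5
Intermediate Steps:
M = -59
1/((144*(-101) + M) + S(96, 182)) = 1/((144*(-101) - 59) - 3*182) = 1/((-14544 - 59) - 546) = 1/(-14603 - 546) = 1/(-15149) = -1/15149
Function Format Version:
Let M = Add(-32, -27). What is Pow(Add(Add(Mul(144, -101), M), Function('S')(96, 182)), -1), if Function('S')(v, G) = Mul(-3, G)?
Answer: Rational(-1, 15149) ≈ -6.6011e-5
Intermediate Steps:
M = -59
Pow(Add(Add(Mul(144, -101), M), Function('S')(96, 182)), -1) = Pow(Add(Add(Mul(144, -101), -59), Mul(-3, 182)), -1) = Pow(Add(Add(-14544, -59), -546), -1) = Pow(Add(-14603, -546), -1) = Pow(-15149, -1) = Rational(-1, 15149)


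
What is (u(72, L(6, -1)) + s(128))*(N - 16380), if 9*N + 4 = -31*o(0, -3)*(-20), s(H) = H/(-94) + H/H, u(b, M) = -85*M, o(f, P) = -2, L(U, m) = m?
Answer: -65709488/47 ≈ -1.3981e+6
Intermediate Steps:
s(H) = 1 - H/94 (s(H) = H*(-1/94) + 1 = -H/94 + 1 = 1 - H/94)
N = -1244/9 (N = -4/9 + (-31*(-2)*(-20))/9 = -4/9 + (62*(-20))/9 = -4/9 + (⅑)*(-1240) = -4/9 - 1240/9 = -1244/9 ≈ -138.22)
(u(72, L(6, -1)) + s(128))*(N - 16380) = (-85*(-1) + (1 - 1/94*128))*(-1244/9 - 16380) = (85 + (1 - 64/47))*(-148664/9) = (85 - 17/47)*(-148664/9) = (3978/47)*(-148664/9) = -65709488/47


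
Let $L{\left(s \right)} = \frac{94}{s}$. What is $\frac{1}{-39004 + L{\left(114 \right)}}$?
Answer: $- \frac{57}{2223181} \approx -2.5639 \cdot 10^{-5}$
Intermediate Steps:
$\frac{1}{-39004 + L{\left(114 \right)}} = \frac{1}{-39004 + \frac{94}{114}} = \frac{1}{-39004 + 94 \cdot \frac{1}{114}} = \frac{1}{-39004 + \frac{47}{57}} = \frac{1}{- \frac{2223181}{57}} = - \frac{57}{2223181}$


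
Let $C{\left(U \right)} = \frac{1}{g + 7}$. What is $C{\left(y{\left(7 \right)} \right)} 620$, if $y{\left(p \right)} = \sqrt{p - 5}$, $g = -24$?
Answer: $- \frac{620}{17} \approx -36.471$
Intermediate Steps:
$y{\left(p \right)} = \sqrt{-5 + p}$
$C{\left(U \right)} = - \frac{1}{17}$ ($C{\left(U \right)} = \frac{1}{-24 + 7} = \frac{1}{-17} = - \frac{1}{17}$)
$C{\left(y{\left(7 \right)} \right)} 620 = \left(- \frac{1}{17}\right) 620 = - \frac{620}{17}$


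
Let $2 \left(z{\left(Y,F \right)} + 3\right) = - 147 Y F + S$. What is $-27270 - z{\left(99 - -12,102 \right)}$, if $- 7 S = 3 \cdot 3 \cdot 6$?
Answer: $\frac{5634327}{7} \approx 8.049 \cdot 10^{5}$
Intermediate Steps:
$S = - \frac{54}{7}$ ($S = - \frac{3 \cdot 3 \cdot 6}{7} = - \frac{9 \cdot 6}{7} = \left(- \frac{1}{7}\right) 54 = - \frac{54}{7} \approx -7.7143$)
$z{\left(Y,F \right)} = - \frac{48}{7} - \frac{147 F Y}{2}$ ($z{\left(Y,F \right)} = -3 + \frac{- 147 Y F - \frac{54}{7}}{2} = -3 + \frac{- 147 F Y - \frac{54}{7}}{2} = -3 + \frac{- \frac{54}{7} - 147 F Y}{2} = -3 - \left(\frac{27}{7} + \frac{147 F Y}{2}\right) = - \frac{48}{7} - \frac{147 F Y}{2}$)
$-27270 - z{\left(99 - -12,102 \right)} = -27270 - \left(- \frac{48}{7} - 7497 \left(99 - -12\right)\right) = -27270 - \left(- \frac{48}{7} - 7497 \left(99 + 12\right)\right) = -27270 - \left(- \frac{48}{7} - 7497 \cdot 111\right) = -27270 - \left(- \frac{48}{7} - 832167\right) = -27270 - - \frac{5825217}{7} = -27270 + \frac{5825217}{7} = \frac{5634327}{7}$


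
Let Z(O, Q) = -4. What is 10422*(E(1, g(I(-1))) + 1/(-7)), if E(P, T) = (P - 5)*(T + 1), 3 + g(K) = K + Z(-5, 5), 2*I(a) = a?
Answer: 1886382/7 ≈ 2.6948e+5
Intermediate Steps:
I(a) = a/2
g(K) = -7 + K (g(K) = -3 + (K - 4) = -3 + (-4 + K) = -7 + K)
E(P, T) = (1 + T)*(-5 + P) (E(P, T) = (-5 + P)*(1 + T) = (1 + T)*(-5 + P))
10422*(E(1, g(I(-1))) + 1/(-7)) = 10422*((-5 + 1 - 5*(-7 + (1/2)*(-1)) + 1*(-7 + (1/2)*(-1))) + 1/(-7)) = 10422*((-5 + 1 - 5*(-7 - 1/2) + 1*(-7 - 1/2)) - 1/7) = 10422*((-5 + 1 - 5*(-15/2) + 1*(-15/2)) - 1/7) = 10422*((-5 + 1 + 75/2 - 15/2) - 1/7) = 10422*(26 - 1/7) = 10422*(181/7) = 1886382/7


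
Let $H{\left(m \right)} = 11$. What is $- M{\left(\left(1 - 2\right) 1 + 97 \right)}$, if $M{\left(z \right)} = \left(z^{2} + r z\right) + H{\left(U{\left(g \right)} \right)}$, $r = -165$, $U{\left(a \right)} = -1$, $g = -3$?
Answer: $6613$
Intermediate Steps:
$M{\left(z \right)} = 11 + z^{2} - 165 z$ ($M{\left(z \right)} = \left(z^{2} - 165 z\right) + 11 = 11 + z^{2} - 165 z$)
$- M{\left(\left(1 - 2\right) 1 + 97 \right)} = - (11 + \left(\left(1 - 2\right) 1 + 97\right)^{2} - 165 \left(\left(1 - 2\right) 1 + 97\right)) = - (11 + \left(\left(-1\right) 1 + 97\right)^{2} - 165 \left(\left(-1\right) 1 + 97\right)) = - (11 + \left(-1 + 97\right)^{2} - 165 \left(-1 + 97\right)) = - (11 + 96^{2} - 15840) = - (11 + 9216 - 15840) = \left(-1\right) \left(-6613\right) = 6613$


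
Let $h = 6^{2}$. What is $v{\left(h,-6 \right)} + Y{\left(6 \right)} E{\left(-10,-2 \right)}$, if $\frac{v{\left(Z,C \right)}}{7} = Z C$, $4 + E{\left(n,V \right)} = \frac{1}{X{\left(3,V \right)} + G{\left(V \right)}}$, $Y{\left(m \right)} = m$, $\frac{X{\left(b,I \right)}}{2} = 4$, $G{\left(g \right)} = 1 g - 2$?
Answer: $- \frac{3069}{2} \approx -1534.5$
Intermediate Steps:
$G{\left(g \right)} = -2 + g$ ($G{\left(g \right)} = g - 2 = -2 + g$)
$X{\left(b,I \right)} = 8$ ($X{\left(b,I \right)} = 2 \cdot 4 = 8$)
$E{\left(n,V \right)} = -4 + \frac{1}{6 + V}$ ($E{\left(n,V \right)} = -4 + \frac{1}{8 + \left(-2 + V\right)} = -4 + \frac{1}{6 + V}$)
$h = 36$
$v{\left(Z,C \right)} = 7 C Z$ ($v{\left(Z,C \right)} = 7 Z C = 7 C Z$)
$v{\left(h,-6 \right)} + Y{\left(6 \right)} E{\left(-10,-2 \right)} = 7 \left(-6\right) 36 + 6 \frac{-23 - -8}{6 - 2} = -1512 + 6 \frac{-23 + 8}{4} = -1512 + 6 \cdot \frac{1}{4} \left(-15\right) = -1512 + 6 \left(- \frac{15}{4}\right) = -1512 - \frac{45}{2} = - \frac{3069}{2}$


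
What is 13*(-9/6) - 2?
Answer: -43/2 ≈ -21.500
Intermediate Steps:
13*(-9/6) - 2 = 13*(-9*⅙) - 2 = 13*(-3/2) - 2 = -39/2 - 2 = -43/2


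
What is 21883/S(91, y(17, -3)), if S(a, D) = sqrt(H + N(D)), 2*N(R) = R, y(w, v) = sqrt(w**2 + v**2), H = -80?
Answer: -21883*I*sqrt(2)/sqrt(160 - sqrt(298)) ≈ -2590.3*I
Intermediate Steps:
y(w, v) = sqrt(v**2 + w**2)
N(R) = R/2
S(a, D) = sqrt(-80 + D/2)
21883/S(91, y(17, -3)) = 21883/((sqrt(-320 + 2*sqrt((-3)**2 + 17**2))/2)) = 21883/((sqrt(-320 + 2*sqrt(9 + 289))/2)) = 21883/((sqrt(-320 + 2*sqrt(298))/2)) = 21883*(2/sqrt(-320 + 2*sqrt(298))) = 43766/sqrt(-320 + 2*sqrt(298))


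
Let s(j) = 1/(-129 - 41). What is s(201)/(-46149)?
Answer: 1/7845330 ≈ 1.2746e-7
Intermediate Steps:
s(j) = -1/170 (s(j) = 1/(-170) = -1/170)
s(201)/(-46149) = -1/170/(-46149) = -1/170*(-1/46149) = 1/7845330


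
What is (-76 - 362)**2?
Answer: 191844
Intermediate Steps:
(-76 - 362)**2 = (-438)**2 = 191844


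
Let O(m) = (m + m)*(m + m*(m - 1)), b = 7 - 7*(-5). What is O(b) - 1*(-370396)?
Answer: 518572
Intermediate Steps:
b = 42 (b = 7 + 35 = 42)
O(m) = 2*m*(m + m*(-1 + m)) (O(m) = (2*m)*(m + m*(-1 + m)) = 2*m*(m + m*(-1 + m)))
O(b) - 1*(-370396) = 2*42³ - 1*(-370396) = 2*74088 + 370396 = 148176 + 370396 = 518572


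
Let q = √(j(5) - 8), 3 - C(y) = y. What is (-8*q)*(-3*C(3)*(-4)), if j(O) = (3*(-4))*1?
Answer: 0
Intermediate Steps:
C(y) = 3 - y
j(O) = -12 (j(O) = -12*1 = -12)
q = 2*I*√5 (q = √(-12 - 8) = √(-20) = 2*I*√5 ≈ 4.4721*I)
(-8*q)*(-3*C(3)*(-4)) = (-16*I*√5)*(-3*(3 - 1*3)*(-4)) = (-16*I*√5)*(-3*(3 - 3)*(-4)) = (-16*I*√5)*(-0*(-4)) = (-16*I*√5)*(-3*0) = -16*I*√5*0 = 0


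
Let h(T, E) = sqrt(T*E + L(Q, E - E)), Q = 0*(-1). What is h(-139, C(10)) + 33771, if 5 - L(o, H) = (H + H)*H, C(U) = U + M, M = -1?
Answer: 33771 + I*sqrt(1246) ≈ 33771.0 + 35.299*I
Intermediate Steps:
Q = 0
C(U) = -1 + U (C(U) = U - 1 = -1 + U)
L(o, H) = 5 - 2*H**2 (L(o, H) = 5 - (H + H)*H = 5 - 2*H*H = 5 - 2*H**2)
h(T, E) = sqrt(5 + E*T) (h(T, E) = sqrt(T*E + (5 - 2*(E - E)**2)) = sqrt(E*T + (5 - 2*0**2)) = sqrt(E*T + (5 - 2*0)) = sqrt(E*T + (5 + 0)) = sqrt(E*T + 5) = sqrt(5 + E*T))
h(-139, C(10)) + 33771 = sqrt(5 + (-1 + 10)*(-139)) + 33771 = sqrt(5 + 9*(-139)) + 33771 = sqrt(5 - 1251) + 33771 = sqrt(-1246) + 33771 = I*sqrt(1246) + 33771 = 33771 + I*sqrt(1246)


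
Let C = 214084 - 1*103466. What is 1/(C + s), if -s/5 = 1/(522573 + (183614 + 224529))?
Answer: 930716/102953942483 ≈ 9.0401e-6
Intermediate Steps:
s = -5/930716 (s = -5/(522573 + (183614 + 224529)) = -5/(522573 + 408143) = -5/930716 ≈ -5.3722e-6)
C = 110618 (C = 214084 - 103466 = 110618)
1/(C + s) = 1/(110618 - 5/930716) = 1/(102953942483/930716) = 930716/102953942483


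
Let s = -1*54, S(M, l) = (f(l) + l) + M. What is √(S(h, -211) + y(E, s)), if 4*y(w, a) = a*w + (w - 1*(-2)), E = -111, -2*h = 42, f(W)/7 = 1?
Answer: √4985/2 ≈ 35.302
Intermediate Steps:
f(W) = 7 (f(W) = 7*1 = 7)
h = -21 (h = -½*42 = -21)
S(M, l) = 7 + M + l (S(M, l) = (7 + l) + M = 7 + M + l)
s = -54
y(w, a) = ½ + w/4 + a*w/4 (y(w, a) = (a*w + (w - 1*(-2)))/4 = (a*w + (w + 2))/4 = (a*w + (2 + w))/4 = (2 + w + a*w)/4 = ½ + w/4 + a*w/4)
√(S(h, -211) + y(E, s)) = √((7 - 21 - 211) + (½ + (¼)*(-111) + (¼)*(-54)*(-111))) = √(-225 + (½ - 111/4 + 2997/2)) = √(-225 + 5885/4) = √(4985/4) = √4985/2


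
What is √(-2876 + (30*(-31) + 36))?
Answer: I*√3770 ≈ 61.4*I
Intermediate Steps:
√(-2876 + (30*(-31) + 36)) = √(-2876 + (-930 + 36)) = √(-2876 - 894) = √(-3770) = I*√3770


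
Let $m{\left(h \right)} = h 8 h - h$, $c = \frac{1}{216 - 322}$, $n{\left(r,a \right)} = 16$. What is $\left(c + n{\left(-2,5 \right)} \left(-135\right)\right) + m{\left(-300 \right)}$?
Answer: $\frac{76122839}{106} \approx 7.1814 \cdot 10^{5}$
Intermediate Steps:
$c = - \frac{1}{106}$ ($c = \frac{1}{-106} = - \frac{1}{106} \approx -0.009434$)
$m{\left(h \right)} = - h + 8 h^{2}$ ($m{\left(h \right)} = 8 h h - h = 8 h^{2} - h = - h + 8 h^{2}$)
$\left(c + n{\left(-2,5 \right)} \left(-135\right)\right) + m{\left(-300 \right)} = \left(- \frac{1}{106} + 16 \left(-135\right)\right) - 300 \left(-1 + 8 \left(-300\right)\right) = \left(- \frac{1}{106} - 2160\right) - 300 \left(-1 - 2400\right) = - \frac{228961}{106} - -720300 = - \frac{228961}{106} + 720300 = \frac{76122839}{106}$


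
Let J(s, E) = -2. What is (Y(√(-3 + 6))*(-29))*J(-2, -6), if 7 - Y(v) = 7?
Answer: 0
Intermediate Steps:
Y(v) = 0 (Y(v) = 7 - 1*7 = 7 - 7 = 0)
(Y(√(-3 + 6))*(-29))*J(-2, -6) = (0*(-29))*(-2) = 0*(-2) = 0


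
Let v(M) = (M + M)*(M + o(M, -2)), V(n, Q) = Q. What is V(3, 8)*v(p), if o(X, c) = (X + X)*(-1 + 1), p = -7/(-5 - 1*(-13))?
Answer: 49/4 ≈ 12.250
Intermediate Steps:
p = -7/8 (p = -7/(-5 + 13) = -7/8 ≈ -0.87500)
o(X, c) = 0 (o(X, c) = (2*X)*0 = 0)
v(M) = 2*M**2 (v(M) = (M + M)*(M + 0) = (2*M)*M = 2*M**2)
V(3, 8)*v(p) = 8*(2*(-7/8)**2) = 8*(2*(49/64)) = 8*(49/32) = 49/4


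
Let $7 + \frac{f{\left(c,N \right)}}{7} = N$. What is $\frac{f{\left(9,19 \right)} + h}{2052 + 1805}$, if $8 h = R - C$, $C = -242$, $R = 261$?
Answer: $\frac{1175}{30856} \approx 0.03808$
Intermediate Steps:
$f{\left(c,N \right)} = -49 + 7 N$
$h = \frac{503}{8}$ ($h = \frac{261 - -242}{8} = \frac{261 + 242}{8} = \frac{1}{8} \cdot 503 = \frac{503}{8} \approx 62.875$)
$\frac{f{\left(9,19 \right)} + h}{2052 + 1805} = \frac{\left(-49 + 7 \cdot 19\right) + \frac{503}{8}}{2052 + 1805} = \frac{\left(-49 + 133\right) + \frac{503}{8}}{3857} = \left(84 + \frac{503}{8}\right) \frac{1}{3857} = \frac{1175}{8} \cdot \frac{1}{3857} = \frac{1175}{30856}$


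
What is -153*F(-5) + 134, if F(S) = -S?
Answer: -631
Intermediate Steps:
-153*F(-5) + 134 = -(-153)*(-5) + 134 = -153*5 + 134 = -765 + 134 = -631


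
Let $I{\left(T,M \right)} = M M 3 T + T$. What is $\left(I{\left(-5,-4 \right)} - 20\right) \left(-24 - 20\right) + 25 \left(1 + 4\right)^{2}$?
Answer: $12285$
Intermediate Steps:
$I{\left(T,M \right)} = T + 3 T M^{2}$ ($I{\left(T,M \right)} = M^{2} \cdot 3 T + T = 3 M^{2} T + T = 3 T M^{2} + T = T + 3 T M^{2}$)
$\left(I{\left(-5,-4 \right)} - 20\right) \left(-24 - 20\right) + 25 \left(1 + 4\right)^{2} = \left(- 5 \left(1 + 3 \left(-4\right)^{2}\right) - 20\right) \left(-24 - 20\right) + 25 \left(1 + 4\right)^{2} = \left(- 5 \left(1 + 3 \cdot 16\right) - 20\right) \left(-44\right) + 25 \cdot 5^{2} = \left(- 5 \left(1 + 48\right) - 20\right) \left(-44\right) + 25 \cdot 25 = \left(\left(-5\right) 49 - 20\right) \left(-44\right) + 625 = \left(-245 - 20\right) \left(-44\right) + 625 = \left(-265\right) \left(-44\right) + 625 = 11660 + 625 = 12285$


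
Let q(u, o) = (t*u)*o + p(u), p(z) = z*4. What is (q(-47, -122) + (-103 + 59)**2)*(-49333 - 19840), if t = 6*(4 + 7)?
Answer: -26299021216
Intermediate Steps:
p(z) = 4*z
t = 66 (t = 6*11 = 66)
q(u, o) = 4*u + 66*o*u (q(u, o) = (66*u)*o + 4*u = 66*o*u + 4*u = 4*u + 66*o*u)
(q(-47, -122) + (-103 + 59)**2)*(-49333 - 19840) = (2*(-47)*(2 + 33*(-122)) + (-103 + 59)**2)*(-49333 - 19840) = (2*(-47)*(2 - 4026) + (-44)**2)*(-69173) = (2*(-47)*(-4024) + 1936)*(-69173) = (378256 + 1936)*(-69173) = 380192*(-69173) = -26299021216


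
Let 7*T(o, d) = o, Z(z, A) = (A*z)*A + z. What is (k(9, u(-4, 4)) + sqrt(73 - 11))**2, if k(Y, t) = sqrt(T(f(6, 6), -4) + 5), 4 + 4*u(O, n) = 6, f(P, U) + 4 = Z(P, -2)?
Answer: 495/7 + 2*sqrt(26474)/7 ≈ 117.20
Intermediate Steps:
Z(z, A) = z + z*A**2 (Z(z, A) = z*A**2 + z = z + z*A**2)
f(P, U) = -4 + 5*P (f(P, U) = -4 + P*(1 + (-2)**2) = -4 + P*(1 + 4) = -4 + P*5 = -4 + 5*P)
T(o, d) = o/7
u(O, n) = 1/2 (u(O, n) = -1 + (1/4)*6 = -1 + 3/2 = 1/2)
k(Y, t) = sqrt(427)/7 (k(Y, t) = sqrt((-4 + 5*6)/7 + 5) = sqrt((-4 + 30)/7 + 5) = sqrt((1/7)*26 + 5) = sqrt(26/7 + 5) = sqrt(61/7) = sqrt(427)/7)
(k(9, u(-4, 4)) + sqrt(73 - 11))**2 = (sqrt(427)/7 + sqrt(73 - 11))**2 = (sqrt(427)/7 + sqrt(62))**2 = (sqrt(62) + sqrt(427)/7)**2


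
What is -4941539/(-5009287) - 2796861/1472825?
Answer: -6732257270432/7377803125775 ≈ -0.91250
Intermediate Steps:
-4941539/(-5009287) - 2796861/1472825 = -4941539*(-1/5009287) - 2796861*1/1472825 = 4941539/5009287 - 2796861/1472825 = -6732257270432/7377803125775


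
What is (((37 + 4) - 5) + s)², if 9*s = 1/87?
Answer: 794619721/613089 ≈ 1296.1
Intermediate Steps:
s = 1/783 (s = (⅑)/87 = (⅑)*(1/87) = 1/783 ≈ 0.0012771)
(((37 + 4) - 5) + s)² = (((37 + 4) - 5) + 1/783)² = ((41 - 5) + 1/783)² = (36 + 1/783)² = (28189/783)² = 794619721/613089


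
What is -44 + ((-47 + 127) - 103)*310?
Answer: -7174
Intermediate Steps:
-44 + ((-47 + 127) - 103)*310 = -44 + (80 - 103)*310 = -44 - 23*310 = -44 - 7130 = -7174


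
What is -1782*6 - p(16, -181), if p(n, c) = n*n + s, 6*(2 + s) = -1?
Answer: -65675/6 ≈ -10946.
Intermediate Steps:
s = -13/6 (s = -2 + (1/6)*(-1) = -2 - 1/6 = -13/6 ≈ -2.1667)
p(n, c) = -13/6 + n**2 (p(n, c) = n*n - 13/6 = n**2 - 13/6 = -13/6 + n**2)
-1782*6 - p(16, -181) = -1782*6 - (-13/6 + 16**2) = -10692 - (-13/6 + 256) = -10692 - 1*1523/6 = -10692 - 1523/6 = -65675/6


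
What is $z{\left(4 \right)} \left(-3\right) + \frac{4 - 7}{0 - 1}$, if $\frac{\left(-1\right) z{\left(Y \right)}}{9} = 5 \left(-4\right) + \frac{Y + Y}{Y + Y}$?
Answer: $-510$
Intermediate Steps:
$z{\left(Y \right)} = 171$ ($z{\left(Y \right)} = - 9 \left(5 \left(-4\right) + \frac{Y + Y}{Y + Y}\right) = - 9 \left(-20 + \frac{2 Y}{2 Y}\right) = - 9 \left(-20 + 2 Y \frac{1}{2 Y}\right) = - 9 \left(-20 + 1\right) = \left(-9\right) \left(-19\right) = 171$)
$z{\left(4 \right)} \left(-3\right) + \frac{4 - 7}{0 - 1} = 171 \left(-3\right) + \frac{4 - 7}{0 - 1} = -513 - \frac{3}{-1} = -513 - -3 = -513 + 3 = -510$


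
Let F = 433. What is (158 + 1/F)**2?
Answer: 4680612225/187489 ≈ 24965.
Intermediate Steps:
(158 + 1/F)**2 = (158 + 1/433)**2 = (68415/433)**2 = 4680612225/187489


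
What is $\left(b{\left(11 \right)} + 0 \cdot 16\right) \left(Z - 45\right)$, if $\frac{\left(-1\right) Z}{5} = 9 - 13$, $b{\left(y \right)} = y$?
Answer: $-275$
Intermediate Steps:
$Z = 20$ ($Z = - 5 \left(9 - 13\right) = \left(-5\right) \left(-4\right) = 20$)
$\left(b{\left(11 \right)} + 0 \cdot 16\right) \left(Z - 45\right) = \left(11 + 0 \cdot 16\right) \left(20 - 45\right) = \left(11 + 0\right) \left(-25\right) = 11 \left(-25\right) = -275$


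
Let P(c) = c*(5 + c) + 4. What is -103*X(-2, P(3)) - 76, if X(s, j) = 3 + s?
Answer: -179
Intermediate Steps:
P(c) = 4 + c*(5 + c)
-103*X(-2, P(3)) - 76 = -103*(3 - 2) - 76 = -103*1 - 76 = -103 - 76 = -179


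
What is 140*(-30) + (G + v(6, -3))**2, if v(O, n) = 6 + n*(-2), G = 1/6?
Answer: -145871/36 ≈ -4052.0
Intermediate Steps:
G = 1/6 (G = 1*(1/6) = 1/6 ≈ 0.16667)
v(O, n) = 6 - 2*n
140*(-30) + (G + v(6, -3))**2 = 140*(-30) + (1/6 + (6 - 2*(-3)))**2 = -4200 + (1/6 + (6 + 6))**2 = -4200 + (1/6 + 12)**2 = -4200 + (73/6)**2 = -4200 + 5329/36 = -145871/36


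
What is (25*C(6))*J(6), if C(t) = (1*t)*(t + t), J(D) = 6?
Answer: 10800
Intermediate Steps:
C(t) = 2*t² (C(t) = t*(2*t) = 2*t²)
(25*C(6))*J(6) = (25*(2*6²))*6 = (25*(2*36))*6 = (25*72)*6 = 1800*6 = 10800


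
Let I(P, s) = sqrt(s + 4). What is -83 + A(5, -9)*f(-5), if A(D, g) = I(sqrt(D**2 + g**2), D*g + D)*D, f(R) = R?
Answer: -83 - 150*I ≈ -83.0 - 150.0*I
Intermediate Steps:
I(P, s) = sqrt(4 + s)
A(D, g) = D*sqrt(4 + D + D*g) (A(D, g) = sqrt(4 + (D*g + D))*D = sqrt(4 + (D + D*g))*D = sqrt(4 + D + D*g)*D = D*sqrt(4 + D + D*g))
-83 + A(5, -9)*f(-5) = -83 + (5*sqrt(4 + 5*(1 - 9)))*(-5) = -83 + (5*sqrt(4 + 5*(-8)))*(-5) = -83 + (5*sqrt(4 - 40))*(-5) = -83 + (5*sqrt(-36))*(-5) = -83 + (5*(6*I))*(-5) = -83 + (30*I)*(-5) = -83 - 150*I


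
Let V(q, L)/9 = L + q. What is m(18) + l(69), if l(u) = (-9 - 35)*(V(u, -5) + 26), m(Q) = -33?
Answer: -26521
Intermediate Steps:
V(q, L) = 9*L + 9*q (V(q, L) = 9*(L + q) = 9*L + 9*q)
l(u) = 836 - 396*u (l(u) = (-9 - 35)*((9*(-5) + 9*u) + 26) = -44*((-45 + 9*u) + 26) = -44*(-19 + 9*u) = 836 - 396*u)
m(18) + l(69) = -33 + (836 - 396*69) = -33 + (836 - 27324) = -33 - 26488 = -26521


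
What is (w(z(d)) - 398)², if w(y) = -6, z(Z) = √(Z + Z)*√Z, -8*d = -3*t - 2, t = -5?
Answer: 163216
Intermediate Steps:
d = -13/8 (d = -(-3*(-5) - 2)/8 = -(15 - 2)/8 = -⅛*13 = -13/8 ≈ -1.6250)
z(Z) = Z*√2 (z(Z) = √(2*Z)*√Z = (√2*√Z)*√Z = Z*√2)
(w(z(d)) - 398)² = (-6 - 398)² = (-404)² = 163216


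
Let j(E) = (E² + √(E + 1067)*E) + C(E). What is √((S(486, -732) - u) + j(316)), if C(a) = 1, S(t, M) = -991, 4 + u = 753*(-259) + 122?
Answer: √(293775 + 316*√1383) ≈ 552.74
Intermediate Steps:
u = -194909 (u = -4 + (753*(-259) + 122) = -4 + (-195027 + 122) = -4 - 194905 = -194909)
j(E) = 1 + E² + E*√(1067 + E) (j(E) = (E² + √(E + 1067)*E) + 1 = (E² + √(1067 + E)*E) + 1 = (E² + E*√(1067 + E)) + 1 = 1 + E² + E*√(1067 + E))
√((S(486, -732) - u) + j(316)) = √((-991 - 1*(-194909)) + (1 + 316² + 316*√(1067 + 316))) = √((-991 + 194909) + (1 + 99856 + 316*√1383)) = √(193918 + (99857 + 316*√1383)) = √(293775 + 316*√1383)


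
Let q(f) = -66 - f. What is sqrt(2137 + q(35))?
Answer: 2*sqrt(509) ≈ 45.122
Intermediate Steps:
sqrt(2137 + q(35)) = sqrt(2137 + (-66 - 1*35)) = sqrt(2137 + (-66 - 35)) = sqrt(2137 - 101) = sqrt(2036) = 2*sqrt(509)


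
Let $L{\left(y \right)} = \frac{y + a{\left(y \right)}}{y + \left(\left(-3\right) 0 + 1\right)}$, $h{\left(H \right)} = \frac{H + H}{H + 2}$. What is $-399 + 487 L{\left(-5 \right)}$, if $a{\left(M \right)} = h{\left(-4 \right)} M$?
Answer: $\frac{10579}{4} \approx 2644.8$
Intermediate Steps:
$h{\left(H \right)} = \frac{2 H}{2 + H}$
$a{\left(M \right)} = 4 M$ ($a{\left(M \right)} = 2 \left(-4\right) \frac{1}{2 - 4} M = 2 \left(-4\right) \frac{1}{-2} M = 2 \left(-4\right) \left(- \frac{1}{2}\right) M = 4 M$)
$L{\left(y \right)} = \frac{5 y}{1 + y}$ ($L{\left(y \right)} = \frac{y + 4 y}{y + \left(\left(-3\right) 0 + 1\right)} = \frac{5 y}{y + \left(0 + 1\right)} = \frac{5 y}{y + 1} = \frac{5 y}{1 + y}$)
$-399 + 487 L{\left(-5 \right)} = -399 + 487 \cdot 5 \left(-5\right) \frac{1}{1 - 5} = -399 + 487 \cdot 5 \left(-5\right) \frac{1}{-4} = -399 + 487 \cdot 5 \left(-5\right) \left(- \frac{1}{4}\right) = -399 + 487 \cdot \frac{25}{4} = -399 + \frac{12175}{4} = \frac{10579}{4}$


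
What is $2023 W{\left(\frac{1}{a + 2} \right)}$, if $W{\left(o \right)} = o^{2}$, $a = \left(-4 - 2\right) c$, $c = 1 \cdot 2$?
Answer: $\frac{2023}{100} \approx 20.23$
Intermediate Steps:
$c = 2$
$a = -12$ ($a = \left(-4 - 2\right) 2 = \left(-6\right) 2 = -12$)
$2023 W{\left(\frac{1}{a + 2} \right)} = 2023 \left(\frac{1}{-12 + 2}\right)^{2} = 2023 \left(\frac{1}{-10}\right)^{2} = 2023 \left(- \frac{1}{10}\right)^{2} = 2023 \cdot \frac{1}{100} = \frac{2023}{100}$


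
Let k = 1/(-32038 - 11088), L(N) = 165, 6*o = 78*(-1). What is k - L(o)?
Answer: -7115791/43126 ≈ -165.00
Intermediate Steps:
o = -13 (o = (78*(-1))/6 = (1/6)*(-78) = -13)
k = -1/43126 (k = 1/(-43126) = -1/43126 ≈ -2.3188e-5)
k - L(o) = -1/43126 - 1*165 = -1/43126 - 165 = -7115791/43126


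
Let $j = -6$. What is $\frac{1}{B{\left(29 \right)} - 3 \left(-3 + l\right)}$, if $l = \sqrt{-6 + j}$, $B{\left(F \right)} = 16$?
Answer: $\frac{25}{733} + \frac{6 i \sqrt{3}}{733} \approx 0.034106 + 0.014178 i$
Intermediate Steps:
$l = 2 i \sqrt{3}$ ($l = \sqrt{-6 - 6} = \sqrt{-12} = 2 i \sqrt{3} \approx 3.4641 i$)
$\frac{1}{B{\left(29 \right)} - 3 \left(-3 + l\right)} = \frac{1}{16 - 3 \left(-3 + 2 i \sqrt{3}\right)} = \frac{1}{16 + \left(9 - 6 i \sqrt{3}\right)} = \frac{1}{25 - 6 i \sqrt{3}}$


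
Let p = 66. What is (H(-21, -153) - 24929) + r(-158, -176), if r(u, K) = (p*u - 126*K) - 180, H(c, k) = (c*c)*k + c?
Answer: -80855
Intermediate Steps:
H(c, k) = c + k*c² (H(c, k) = c²*k + c = k*c² + c = c + k*c²)
r(u, K) = -180 - 126*K + 66*u (r(u, K) = (66*u - 126*K) - 180 = (-126*K + 66*u) - 180 = -180 - 126*K + 66*u)
(H(-21, -153) - 24929) + r(-158, -176) = (-21*(1 - 21*(-153)) - 24929) + (-180 - 126*(-176) + 66*(-158)) = (-21*(1 + 3213) - 24929) + (-180 + 22176 - 10428) = (-21*3214 - 24929) + 11568 = (-67494 - 24929) + 11568 = -92423 + 11568 = -80855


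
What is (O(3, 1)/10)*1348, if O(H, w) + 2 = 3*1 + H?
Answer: 2696/5 ≈ 539.20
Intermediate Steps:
O(H, w) = 1 + H (O(H, w) = -2 + (3*1 + H) = -2 + (3 + H) = 1 + H)
(O(3, 1)/10)*1348 = ((1 + 3)/10)*1348 = (4*(⅒))*1348 = (⅖)*1348 = 2696/5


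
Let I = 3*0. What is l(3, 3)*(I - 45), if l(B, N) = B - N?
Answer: 0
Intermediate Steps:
I = 0
l(3, 3)*(I - 45) = (3 - 1*3)*(0 - 45) = (3 - 3)*(-45) = 0*(-45) = 0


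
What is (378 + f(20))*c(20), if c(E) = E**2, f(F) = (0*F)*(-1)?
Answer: 151200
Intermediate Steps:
f(F) = 0 (f(F) = 0*(-1) = 0)
(378 + f(20))*c(20) = (378 + 0)*20**2 = 378*400 = 151200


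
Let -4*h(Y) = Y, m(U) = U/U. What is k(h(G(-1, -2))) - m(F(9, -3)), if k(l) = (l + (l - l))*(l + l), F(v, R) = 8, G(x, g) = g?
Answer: -½ ≈ -0.50000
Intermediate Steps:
m(U) = 1
h(Y) = -Y/4
k(l) = 2*l² (k(l) = (l + 0)*(2*l) = l*(2*l) = 2*l²)
k(h(G(-1, -2))) - m(F(9, -3)) = 2*(-¼*(-2))² - 1*1 = 2*(½)² - 1 = 2*(¼) - 1 = ½ - 1 = -½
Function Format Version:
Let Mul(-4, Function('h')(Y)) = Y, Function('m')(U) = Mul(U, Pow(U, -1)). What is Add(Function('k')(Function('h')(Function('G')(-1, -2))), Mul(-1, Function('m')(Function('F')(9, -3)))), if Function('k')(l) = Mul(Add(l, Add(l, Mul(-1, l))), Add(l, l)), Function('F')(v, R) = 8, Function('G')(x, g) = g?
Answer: Rational(-1, 2) ≈ -0.50000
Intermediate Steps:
Function('m')(U) = 1
Function('h')(Y) = Mul(Rational(-1, 4), Y)
Function('k')(l) = Mul(2, Pow(l, 2)) (Function('k')(l) = Mul(Add(l, 0), Mul(2, l)) = Mul(l, Mul(2, l)) = Mul(2, Pow(l, 2)))
Add(Function('k')(Function('h')(Function('G')(-1, -2))), Mul(-1, Function('m')(Function('F')(9, -3)))) = Add(Mul(2, Pow(Mul(Rational(-1, 4), -2), 2)), Mul(-1, 1)) = Add(Mul(2, Pow(Rational(1, 2), 2)), -1) = Add(Mul(2, Rational(1, 4)), -1) = Add(Rational(1, 2), -1) = Rational(-1, 2)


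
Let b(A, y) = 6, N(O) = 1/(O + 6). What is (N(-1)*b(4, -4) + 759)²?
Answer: 14447601/25 ≈ 5.7790e+5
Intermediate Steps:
N(O) = 1/(6 + O)
(N(-1)*b(4, -4) + 759)² = (6/(6 - 1) + 759)² = (6/5 + 759)² = (3801/5)² = 14447601/25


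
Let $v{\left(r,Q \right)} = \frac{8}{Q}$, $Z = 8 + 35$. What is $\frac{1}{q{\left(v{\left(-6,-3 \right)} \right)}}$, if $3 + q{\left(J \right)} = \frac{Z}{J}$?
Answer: $- \frac{8}{153} \approx -0.052288$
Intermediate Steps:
$Z = 43$
$q{\left(J \right)} = -3 + \frac{43}{J}$
$\frac{1}{q{\left(v{\left(-6,-3 \right)} \right)}} = \frac{1}{-3 + \frac{43}{8 \frac{1}{-3}}} = \frac{1}{-3 + \frac{43}{8 \left(- \frac{1}{3}\right)}} = \frac{1}{-3 + \frac{43}{- \frac{8}{3}}} = \frac{1}{-3 + 43 \left(- \frac{3}{8}\right)} = \frac{1}{-3 - \frac{129}{8}} = \frac{1}{- \frac{153}{8}} = - \frac{8}{153}$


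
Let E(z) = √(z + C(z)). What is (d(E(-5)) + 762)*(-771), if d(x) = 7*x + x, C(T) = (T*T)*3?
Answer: -587502 - 6168*√70 ≈ -6.3911e+5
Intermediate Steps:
C(T) = 3*T² (C(T) = T²*3 = 3*T²)
E(z) = √(z + 3*z²)
d(x) = 8*x
(d(E(-5)) + 762)*(-771) = (8*√(-5*(1 + 3*(-5))) + 762)*(-771) = (8*√(-5*(1 - 15)) + 762)*(-771) = (8*√(-5*(-14)) + 762)*(-771) = (8*√70 + 762)*(-771) = (762 + 8*√70)*(-771) = -587502 - 6168*√70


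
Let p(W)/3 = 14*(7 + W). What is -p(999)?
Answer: -42252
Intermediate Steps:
p(W) = 294 + 42*W (p(W) = 3*(14*(7 + W)) = 3*(98 + 14*W) = 294 + 42*W)
-p(999) = -(294 + 42*999) = -(294 + 41958) = -1*42252 = -42252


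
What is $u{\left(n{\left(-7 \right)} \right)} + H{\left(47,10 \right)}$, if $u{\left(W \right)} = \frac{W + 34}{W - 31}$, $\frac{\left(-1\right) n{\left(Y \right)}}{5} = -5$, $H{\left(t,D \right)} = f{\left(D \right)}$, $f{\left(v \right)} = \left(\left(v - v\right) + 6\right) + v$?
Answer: $\frac{37}{6} \approx 6.1667$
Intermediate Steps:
$f{\left(v \right)} = 6 + v$ ($f{\left(v \right)} = \left(0 + 6\right) + v = 6 + v$)
$H{\left(t,D \right)} = 6 + D$
$n{\left(Y \right)} = 25$ ($n{\left(Y \right)} = \left(-5\right) \left(-5\right) = 25$)
$u{\left(W \right)} = \frac{34 + W}{-31 + W}$
$u{\left(n{\left(-7 \right)} \right)} + H{\left(47,10 \right)} = \frac{34 + 25}{-31 + 25} + \left(6 + 10\right) = \frac{1}{-6} \cdot 59 + 16 = \left(- \frac{1}{6}\right) 59 + 16 = - \frac{59}{6} + 16 = \frac{37}{6}$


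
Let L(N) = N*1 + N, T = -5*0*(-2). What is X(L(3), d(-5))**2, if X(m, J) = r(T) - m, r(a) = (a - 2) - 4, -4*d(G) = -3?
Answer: 144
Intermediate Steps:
d(G) = 3/4 (d(G) = -1/4*(-3) = 3/4)
T = 0 (T = 0*(-2) = 0)
r(a) = -6 + a (r(a) = (-2 + a) - 4 = -6 + a)
L(N) = 2*N (L(N) = N + N = 2*N)
X(m, J) = -6 - m (X(m, J) = (-6 + 0) - m = -6 - m)
X(L(3), d(-5))**2 = (-6 - 2*3)**2 = (-6 - 1*6)**2 = (-6 - 6)**2 = (-12)**2 = 144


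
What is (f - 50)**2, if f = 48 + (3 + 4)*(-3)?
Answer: 529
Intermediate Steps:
f = 27 (f = 48 + 7*(-3) = 48 - 21 = 27)
(f - 50)**2 = (27 - 50)**2 = (-23)**2 = 529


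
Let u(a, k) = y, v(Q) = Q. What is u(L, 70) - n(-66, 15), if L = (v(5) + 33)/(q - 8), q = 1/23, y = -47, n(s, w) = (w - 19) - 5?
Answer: -38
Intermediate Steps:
n(s, w) = -24 + w (n(s, w) = (-19 + w) - 5 = -24 + w)
q = 1/23 ≈ 0.043478
L = -874/183 (L = (5 + 33)/(1/23 - 8) = 38/(-183/23) = 38*(-23/183) = -874/183 ≈ -4.7760)
u(a, k) = -47
u(L, 70) - n(-66, 15) = -47 - (-24 + 15) = -47 - 1*(-9) = -47 + 9 = -38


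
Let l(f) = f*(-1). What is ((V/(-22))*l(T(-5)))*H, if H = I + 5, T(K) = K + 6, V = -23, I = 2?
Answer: -161/22 ≈ -7.3182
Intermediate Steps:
T(K) = 6 + K
l(f) = -f
H = 7 (H = 2 + 5 = 7)
((V/(-22))*l(T(-5)))*H = ((-23/(-22))*(-(6 - 5)))*7 = ((-23*(-1/22))*(-1*1))*7 = ((23/22)*(-1))*7 = -23/22*7 = -161/22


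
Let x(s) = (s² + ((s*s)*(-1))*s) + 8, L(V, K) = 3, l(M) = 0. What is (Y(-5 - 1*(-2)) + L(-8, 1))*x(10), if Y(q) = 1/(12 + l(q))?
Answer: -8251/3 ≈ -2750.3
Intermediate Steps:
Y(q) = 1/12 (Y(q) = 1/(12 + 0) = 1/12)
x(s) = 8 + s² - s³ (x(s) = (s² + (s²*(-1))*s) + 8 = (s² + (-s²)*s) + 8 = (s² - s³) + 8 = 8 + s² - s³)
(Y(-5 - 1*(-2)) + L(-8, 1))*x(10) = (1/12 + 3)*(8 + 10² - 1*10³) = 37*(8 + 100 - 1*1000)/12 = 37*(8 + 100 - 1000)/12 = (37/12)*(-892) = -8251/3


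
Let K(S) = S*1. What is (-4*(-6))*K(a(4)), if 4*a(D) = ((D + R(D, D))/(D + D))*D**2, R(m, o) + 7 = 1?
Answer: -24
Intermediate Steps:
R(m, o) = -6 (R(m, o) = -7 + 1 = -6)
a(D) = D*(-6 + D)/8 (a(D) = (((D - 6)/(D + D))*D**2)/4 = (((-6 + D)/((2*D)))*D**2)/4 = (((-6 + D)*(1/(2*D)))*D**2)/4 = (((-6 + D)/(2*D))*D**2)/4 = (D*(-6 + D)/2)/4 = D*(-6 + D)/8)
K(S) = S
(-4*(-6))*K(a(4)) = (-4*(-6))*((1/8)*4*(-6 + 4)) = 24*((1/8)*4*(-2)) = 24*(-1) = -24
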